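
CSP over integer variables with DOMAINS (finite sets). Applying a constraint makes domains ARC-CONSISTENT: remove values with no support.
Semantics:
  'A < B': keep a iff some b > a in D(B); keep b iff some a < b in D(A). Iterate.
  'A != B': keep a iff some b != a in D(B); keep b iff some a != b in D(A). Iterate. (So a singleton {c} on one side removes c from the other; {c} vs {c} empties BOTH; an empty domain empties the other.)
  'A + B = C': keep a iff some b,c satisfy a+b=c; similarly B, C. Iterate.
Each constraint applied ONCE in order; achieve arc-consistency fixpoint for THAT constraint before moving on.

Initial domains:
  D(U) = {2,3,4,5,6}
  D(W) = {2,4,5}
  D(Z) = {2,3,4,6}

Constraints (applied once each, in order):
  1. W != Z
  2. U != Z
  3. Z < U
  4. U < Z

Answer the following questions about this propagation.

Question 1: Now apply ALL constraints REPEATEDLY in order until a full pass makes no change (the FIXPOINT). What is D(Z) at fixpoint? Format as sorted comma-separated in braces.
Answer: {}

Derivation:
pass 0 (initial): D(Z)={2,3,4,6}
pass 1: U {2,3,4,5,6}->{3}; Z {2,3,4,6}->{4}
pass 2: U {3}->{}; W {2,4,5}->{2,5}; Z {4}->{}
pass 3: W {2,5}->{}
pass 4: no change
Fixpoint after 4 passes: D(Z) = {}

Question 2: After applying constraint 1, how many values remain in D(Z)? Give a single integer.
Answer: 4

Derivation:
Constraint 1 (W != Z) on D(W)={2,4,5} D(Z)={2,3,4,6}: no change
So after constraint 1: D(Z)={2,3,4,6}, size = 4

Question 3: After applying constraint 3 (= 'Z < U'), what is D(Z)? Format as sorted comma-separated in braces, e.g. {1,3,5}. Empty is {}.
Constraint 1 (W != Z) on D(W)={2,4,5} D(Z)={2,3,4,6}: no change
Constraint 2 (U != Z) on D(U)={2,3,4,5,6} D(Z)={2,3,4,6}: no change
Constraint 3 (Z < U) on D(Z)={2,3,4,6} D(U)={2,3,4,5,6}: Z {2,3,4,6}->{2,3,4}; U {2,3,4,5,6}->{3,4,5,6}
So after constraint 3: D(Z) = {2,3,4}

Answer: {2,3,4}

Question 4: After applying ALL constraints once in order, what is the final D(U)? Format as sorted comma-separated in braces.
Constraint 1 (W != Z) on D(W)={2,4,5} D(Z)={2,3,4,6}: no change
Constraint 2 (U != Z) on D(U)={2,3,4,5,6} D(Z)={2,3,4,6}: no change
Constraint 3 (Z < U) on D(Z)={2,3,4,6} D(U)={2,3,4,5,6}: Z {2,3,4,6}->{2,3,4}; U {2,3,4,5,6}->{3,4,5,6}
Constraint 4 (U < Z) on D(U)={3,4,5,6} D(Z)={2,3,4}: U {3,4,5,6}->{3}; Z {2,3,4}->{4}
So after all 4 constraints: D(U) = {3}

Answer: {3}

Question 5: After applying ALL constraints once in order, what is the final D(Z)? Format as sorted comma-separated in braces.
Answer: {4}

Derivation:
Constraint 1 (W != Z) on D(W)={2,4,5} D(Z)={2,3,4,6}: no change
Constraint 2 (U != Z) on D(U)={2,3,4,5,6} D(Z)={2,3,4,6}: no change
Constraint 3 (Z < U) on D(Z)={2,3,4,6} D(U)={2,3,4,5,6}: Z {2,3,4,6}->{2,3,4}; U {2,3,4,5,6}->{3,4,5,6}
Constraint 4 (U < Z) on D(U)={3,4,5,6} D(Z)={2,3,4}: U {3,4,5,6}->{3}; Z {2,3,4}->{4}
So after all 4 constraints: D(Z) = {4}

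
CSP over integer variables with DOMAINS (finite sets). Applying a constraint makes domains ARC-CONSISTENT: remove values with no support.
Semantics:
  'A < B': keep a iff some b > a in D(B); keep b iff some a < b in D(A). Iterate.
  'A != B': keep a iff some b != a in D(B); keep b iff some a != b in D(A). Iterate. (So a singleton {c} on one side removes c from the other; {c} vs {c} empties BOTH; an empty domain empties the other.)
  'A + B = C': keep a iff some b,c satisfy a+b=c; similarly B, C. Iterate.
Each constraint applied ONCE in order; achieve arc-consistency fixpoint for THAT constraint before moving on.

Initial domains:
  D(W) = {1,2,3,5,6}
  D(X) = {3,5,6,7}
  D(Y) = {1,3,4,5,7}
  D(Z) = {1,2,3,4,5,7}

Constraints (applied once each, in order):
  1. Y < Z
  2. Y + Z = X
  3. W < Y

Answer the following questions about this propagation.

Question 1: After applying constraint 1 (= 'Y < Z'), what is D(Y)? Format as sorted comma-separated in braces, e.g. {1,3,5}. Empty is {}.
Answer: {1,3,4,5}

Derivation:
Constraint 1 (Y < Z) on D(Y)={1,3,4,5,7} D(Z)={1,2,3,4,5,7}: Y {1,3,4,5,7}->{1,3,4,5}; Z {1,2,3,4,5,7}->{2,3,4,5,7}
So after constraint 1: D(Y) = {1,3,4,5}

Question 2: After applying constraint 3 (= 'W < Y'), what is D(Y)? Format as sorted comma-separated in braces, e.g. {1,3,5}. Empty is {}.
Answer: {3,4,5}

Derivation:
Constraint 1 (Y < Z) on D(Y)={1,3,4,5,7} D(Z)={1,2,3,4,5,7}: Y {1,3,4,5,7}->{1,3,4,5}; Z {1,2,3,4,5,7}->{2,3,4,5,7}
Constraint 2 (Y + Z = X) on D(Y)={1,3,4,5} D(Z)={2,3,4,5,7} D(X)={3,5,6,7}: Z {2,3,4,5,7}->{2,3,4,5}
Constraint 3 (W < Y) on D(W)={1,2,3,5,6} D(Y)={1,3,4,5}: W {1,2,3,5,6}->{1,2,3}; Y {1,3,4,5}->{3,4,5}
So after constraint 3: D(Y) = {3,4,5}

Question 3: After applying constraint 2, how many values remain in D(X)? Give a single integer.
Answer: 4

Derivation:
Constraint 1 (Y < Z) on D(Y)={1,3,4,5,7} D(Z)={1,2,3,4,5,7}: Y {1,3,4,5,7}->{1,3,4,5}; Z {1,2,3,4,5,7}->{2,3,4,5,7}
Constraint 2 (Y + Z = X) on D(Y)={1,3,4,5} D(Z)={2,3,4,5,7} D(X)={3,5,6,7}: Z {2,3,4,5,7}->{2,3,4,5}
So after constraint 2: D(X)={3,5,6,7}, size = 4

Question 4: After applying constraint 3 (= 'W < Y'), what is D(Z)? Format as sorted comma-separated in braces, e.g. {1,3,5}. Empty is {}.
Answer: {2,3,4,5}

Derivation:
Constraint 1 (Y < Z) on D(Y)={1,3,4,5,7} D(Z)={1,2,3,4,5,7}: Y {1,3,4,5,7}->{1,3,4,5}; Z {1,2,3,4,5,7}->{2,3,4,5,7}
Constraint 2 (Y + Z = X) on D(Y)={1,3,4,5} D(Z)={2,3,4,5,7} D(X)={3,5,6,7}: Z {2,3,4,5,7}->{2,3,4,5}
Constraint 3 (W < Y) on D(W)={1,2,3,5,6} D(Y)={1,3,4,5}: W {1,2,3,5,6}->{1,2,3}; Y {1,3,4,5}->{3,4,5}
So after constraint 3: D(Z) = {2,3,4,5}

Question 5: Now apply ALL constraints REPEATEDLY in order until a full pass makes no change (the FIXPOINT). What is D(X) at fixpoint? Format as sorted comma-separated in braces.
pass 0 (initial): D(X)={3,5,6,7}
pass 1: W {1,2,3,5,6}->{1,2,3}; Y {1,3,4,5,7}->{3,4,5}; Z {1,2,3,4,5,7}->{2,3,4,5}
pass 2: W {1,2,3}->{1,2}; X {3,5,6,7}->{7}; Y {3,4,5}->{3}; Z {2,3,4,5}->{4}
pass 3: no change
Fixpoint after 3 passes: D(X) = {7}

Answer: {7}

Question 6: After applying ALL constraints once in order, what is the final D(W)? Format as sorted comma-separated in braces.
Constraint 1 (Y < Z) on D(Y)={1,3,4,5,7} D(Z)={1,2,3,4,5,7}: Y {1,3,4,5,7}->{1,3,4,5}; Z {1,2,3,4,5,7}->{2,3,4,5,7}
Constraint 2 (Y + Z = X) on D(Y)={1,3,4,5} D(Z)={2,3,4,5,7} D(X)={3,5,6,7}: Z {2,3,4,5,7}->{2,3,4,5}
Constraint 3 (W < Y) on D(W)={1,2,3,5,6} D(Y)={1,3,4,5}: W {1,2,3,5,6}->{1,2,3}; Y {1,3,4,5}->{3,4,5}
So after all 3 constraints: D(W) = {1,2,3}

Answer: {1,2,3}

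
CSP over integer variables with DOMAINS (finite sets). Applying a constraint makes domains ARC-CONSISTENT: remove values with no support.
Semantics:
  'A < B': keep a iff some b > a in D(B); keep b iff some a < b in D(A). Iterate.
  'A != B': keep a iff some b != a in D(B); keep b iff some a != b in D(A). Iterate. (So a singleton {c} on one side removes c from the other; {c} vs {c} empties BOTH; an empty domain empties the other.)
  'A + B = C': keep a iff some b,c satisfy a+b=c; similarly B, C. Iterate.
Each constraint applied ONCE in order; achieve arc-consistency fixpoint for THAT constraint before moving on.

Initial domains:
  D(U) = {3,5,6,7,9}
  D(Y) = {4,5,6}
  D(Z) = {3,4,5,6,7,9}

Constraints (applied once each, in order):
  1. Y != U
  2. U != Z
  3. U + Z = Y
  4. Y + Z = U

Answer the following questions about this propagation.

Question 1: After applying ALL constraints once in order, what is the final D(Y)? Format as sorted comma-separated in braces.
Answer: {}

Derivation:
Constraint 1 (Y != U) on D(Y)={4,5,6} D(U)={3,5,6,7,9}: no change
Constraint 2 (U != Z) on D(U)={3,5,6,7,9} D(Z)={3,4,5,6,7,9}: no change
Constraint 3 (U + Z = Y) on D(U)={3,5,6,7,9} D(Z)={3,4,5,6,7,9} D(Y)={4,5,6}: U {3,5,6,7,9}->{3}; Z {3,4,5,6,7,9}->{3}; Y {4,5,6}->{6}
Constraint 4 (Y + Z = U) on D(Y)={6} D(Z)={3} D(U)={3}: Y {6}->{}; Z {3}->{}; U {3}->{}
So after all 4 constraints: D(Y) = {}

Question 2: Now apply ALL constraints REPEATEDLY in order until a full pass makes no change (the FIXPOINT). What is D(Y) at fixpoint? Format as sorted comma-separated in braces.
Answer: {}

Derivation:
pass 0 (initial): D(Y)={4,5,6}
pass 1: U {3,5,6,7,9}->{}; Y {4,5,6}->{}; Z {3,4,5,6,7,9}->{}
pass 2: no change
Fixpoint after 2 passes: D(Y) = {}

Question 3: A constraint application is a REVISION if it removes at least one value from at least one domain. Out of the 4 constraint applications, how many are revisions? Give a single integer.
Answer: 2

Derivation:
Constraint 1 (Y != U) on D(Y)={4,5,6} D(U)={3,5,6,7,9}: no change => not a revision
Constraint 2 (U != Z) on D(U)={3,5,6,7,9} D(Z)={3,4,5,6,7,9}: no change => not a revision
Constraint 3 (U + Z = Y) on D(U)={3,5,6,7,9} D(Z)={3,4,5,6,7,9} D(Y)={4,5,6}: U {3,5,6,7,9}->{3}; Z {3,4,5,6,7,9}->{3}; Y {4,5,6}->{6} => REVISION
Constraint 4 (Y + Z = U) on D(Y)={6} D(Z)={3} D(U)={3}: Y {6}->{}; Z {3}->{}; U {3}->{} => REVISION
Total revisions = 2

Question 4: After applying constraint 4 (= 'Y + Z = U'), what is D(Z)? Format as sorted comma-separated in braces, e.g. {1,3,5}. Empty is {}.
Constraint 1 (Y != U) on D(Y)={4,5,6} D(U)={3,5,6,7,9}: no change
Constraint 2 (U != Z) on D(U)={3,5,6,7,9} D(Z)={3,4,5,6,7,9}: no change
Constraint 3 (U + Z = Y) on D(U)={3,5,6,7,9} D(Z)={3,4,5,6,7,9} D(Y)={4,5,6}: U {3,5,6,7,9}->{3}; Z {3,4,5,6,7,9}->{3}; Y {4,5,6}->{6}
Constraint 4 (Y + Z = U) on D(Y)={6} D(Z)={3} D(U)={3}: Y {6}->{}; Z {3}->{}; U {3}->{}
So after constraint 4: D(Z) = {}

Answer: {}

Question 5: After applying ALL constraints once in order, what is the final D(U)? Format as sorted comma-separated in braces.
Answer: {}

Derivation:
Constraint 1 (Y != U) on D(Y)={4,5,6} D(U)={3,5,6,7,9}: no change
Constraint 2 (U != Z) on D(U)={3,5,6,7,9} D(Z)={3,4,5,6,7,9}: no change
Constraint 3 (U + Z = Y) on D(U)={3,5,6,7,9} D(Z)={3,4,5,6,7,9} D(Y)={4,5,6}: U {3,5,6,7,9}->{3}; Z {3,4,5,6,7,9}->{3}; Y {4,5,6}->{6}
Constraint 4 (Y + Z = U) on D(Y)={6} D(Z)={3} D(U)={3}: Y {6}->{}; Z {3}->{}; U {3}->{}
So after all 4 constraints: D(U) = {}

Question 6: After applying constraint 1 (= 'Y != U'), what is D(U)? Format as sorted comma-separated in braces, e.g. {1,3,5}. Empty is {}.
Answer: {3,5,6,7,9}

Derivation:
Constraint 1 (Y != U) on D(Y)={4,5,6} D(U)={3,5,6,7,9}: no change
So after constraint 1: D(U) = {3,5,6,7,9}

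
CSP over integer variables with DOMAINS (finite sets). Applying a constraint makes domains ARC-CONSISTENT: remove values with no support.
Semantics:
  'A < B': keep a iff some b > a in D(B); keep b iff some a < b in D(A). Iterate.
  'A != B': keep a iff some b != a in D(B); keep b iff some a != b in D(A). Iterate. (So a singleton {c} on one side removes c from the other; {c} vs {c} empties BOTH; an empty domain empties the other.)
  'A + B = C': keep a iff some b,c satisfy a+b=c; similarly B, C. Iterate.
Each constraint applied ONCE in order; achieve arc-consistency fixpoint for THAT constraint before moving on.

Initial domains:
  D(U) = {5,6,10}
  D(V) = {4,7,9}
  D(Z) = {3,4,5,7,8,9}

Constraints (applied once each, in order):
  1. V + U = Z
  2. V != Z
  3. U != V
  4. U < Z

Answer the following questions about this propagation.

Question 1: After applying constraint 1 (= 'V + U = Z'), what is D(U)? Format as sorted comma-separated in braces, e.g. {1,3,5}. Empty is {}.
Constraint 1 (V + U = Z) on D(V)={4,7,9} D(U)={5,6,10} D(Z)={3,4,5,7,8,9}: V {4,7,9}->{4}; U {5,6,10}->{5}; Z {3,4,5,7,8,9}->{9}
So after constraint 1: D(U) = {5}

Answer: {5}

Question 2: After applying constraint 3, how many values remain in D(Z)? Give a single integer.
Constraint 1 (V + U = Z) on D(V)={4,7,9} D(U)={5,6,10} D(Z)={3,4,5,7,8,9}: V {4,7,9}->{4}; U {5,6,10}->{5}; Z {3,4,5,7,8,9}->{9}
Constraint 2 (V != Z) on D(V)={4} D(Z)={9}: no change
Constraint 3 (U != V) on D(U)={5} D(V)={4}: no change
So after constraint 3: D(Z)={9}, size = 1

Answer: 1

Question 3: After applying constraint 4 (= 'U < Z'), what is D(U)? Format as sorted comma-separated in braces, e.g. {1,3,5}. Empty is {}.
Answer: {5}

Derivation:
Constraint 1 (V + U = Z) on D(V)={4,7,9} D(U)={5,6,10} D(Z)={3,4,5,7,8,9}: V {4,7,9}->{4}; U {5,6,10}->{5}; Z {3,4,5,7,8,9}->{9}
Constraint 2 (V != Z) on D(V)={4} D(Z)={9}: no change
Constraint 3 (U != V) on D(U)={5} D(V)={4}: no change
Constraint 4 (U < Z) on D(U)={5} D(Z)={9}: no change
So after constraint 4: D(U) = {5}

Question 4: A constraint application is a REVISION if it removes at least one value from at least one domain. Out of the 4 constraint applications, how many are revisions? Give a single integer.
Answer: 1

Derivation:
Constraint 1 (V + U = Z) on D(V)={4,7,9} D(U)={5,6,10} D(Z)={3,4,5,7,8,9}: V {4,7,9}->{4}; U {5,6,10}->{5}; Z {3,4,5,7,8,9}->{9} => REVISION
Constraint 2 (V != Z) on D(V)={4} D(Z)={9}: no change => not a revision
Constraint 3 (U != V) on D(U)={5} D(V)={4}: no change => not a revision
Constraint 4 (U < Z) on D(U)={5} D(Z)={9}: no change => not a revision
Total revisions = 1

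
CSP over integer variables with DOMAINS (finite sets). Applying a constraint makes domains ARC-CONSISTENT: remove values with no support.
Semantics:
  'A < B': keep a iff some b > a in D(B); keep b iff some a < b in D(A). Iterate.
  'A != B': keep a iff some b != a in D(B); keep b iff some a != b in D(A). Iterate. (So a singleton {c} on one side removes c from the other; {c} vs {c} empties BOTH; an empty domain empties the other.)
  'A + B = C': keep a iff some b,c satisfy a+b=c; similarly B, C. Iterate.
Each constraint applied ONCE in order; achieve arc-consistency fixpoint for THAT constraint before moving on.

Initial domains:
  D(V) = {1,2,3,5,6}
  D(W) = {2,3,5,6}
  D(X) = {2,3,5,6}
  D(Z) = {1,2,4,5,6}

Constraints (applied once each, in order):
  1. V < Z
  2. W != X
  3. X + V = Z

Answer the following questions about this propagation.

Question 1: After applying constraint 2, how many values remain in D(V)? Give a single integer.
Constraint 1 (V < Z) on D(V)={1,2,3,5,6} D(Z)={1,2,4,5,6}: V {1,2,3,5,6}->{1,2,3,5}; Z {1,2,4,5,6}->{2,4,5,6}
Constraint 2 (W != X) on D(W)={2,3,5,6} D(X)={2,3,5,6}: no change
So after constraint 2: D(V)={1,2,3,5}, size = 4

Answer: 4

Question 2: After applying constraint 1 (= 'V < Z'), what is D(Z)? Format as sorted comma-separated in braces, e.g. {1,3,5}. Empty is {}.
Constraint 1 (V < Z) on D(V)={1,2,3,5,6} D(Z)={1,2,4,5,6}: V {1,2,3,5,6}->{1,2,3,5}; Z {1,2,4,5,6}->{2,4,5,6}
So after constraint 1: D(Z) = {2,4,5,6}

Answer: {2,4,5,6}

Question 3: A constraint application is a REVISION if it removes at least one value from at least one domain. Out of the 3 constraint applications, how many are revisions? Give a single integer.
Constraint 1 (V < Z) on D(V)={1,2,3,5,6} D(Z)={1,2,4,5,6}: V {1,2,3,5,6}->{1,2,3,5}; Z {1,2,4,5,6}->{2,4,5,6} => REVISION
Constraint 2 (W != X) on D(W)={2,3,5,6} D(X)={2,3,5,6}: no change => not a revision
Constraint 3 (X + V = Z) on D(X)={2,3,5,6} D(V)={1,2,3,5} D(Z)={2,4,5,6}: X {2,3,5,6}->{2,3,5}; V {1,2,3,5}->{1,2,3}; Z {2,4,5,6}->{4,5,6} => REVISION
Total revisions = 2

Answer: 2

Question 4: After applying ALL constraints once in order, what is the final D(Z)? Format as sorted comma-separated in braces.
Answer: {4,5,6}

Derivation:
Constraint 1 (V < Z) on D(V)={1,2,3,5,6} D(Z)={1,2,4,5,6}: V {1,2,3,5,6}->{1,2,3,5}; Z {1,2,4,5,6}->{2,4,5,6}
Constraint 2 (W != X) on D(W)={2,3,5,6} D(X)={2,3,5,6}: no change
Constraint 3 (X + V = Z) on D(X)={2,3,5,6} D(V)={1,2,3,5} D(Z)={2,4,5,6}: X {2,3,5,6}->{2,3,5}; V {1,2,3,5}->{1,2,3}; Z {2,4,5,6}->{4,5,6}
So after all 3 constraints: D(Z) = {4,5,6}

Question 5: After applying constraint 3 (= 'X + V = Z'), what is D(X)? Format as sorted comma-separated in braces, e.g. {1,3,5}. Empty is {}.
Answer: {2,3,5}

Derivation:
Constraint 1 (V < Z) on D(V)={1,2,3,5,6} D(Z)={1,2,4,5,6}: V {1,2,3,5,6}->{1,2,3,5}; Z {1,2,4,5,6}->{2,4,5,6}
Constraint 2 (W != X) on D(W)={2,3,5,6} D(X)={2,3,5,6}: no change
Constraint 3 (X + V = Z) on D(X)={2,3,5,6} D(V)={1,2,3,5} D(Z)={2,4,5,6}: X {2,3,5,6}->{2,3,5}; V {1,2,3,5}->{1,2,3}; Z {2,4,5,6}->{4,5,6}
So after constraint 3: D(X) = {2,3,5}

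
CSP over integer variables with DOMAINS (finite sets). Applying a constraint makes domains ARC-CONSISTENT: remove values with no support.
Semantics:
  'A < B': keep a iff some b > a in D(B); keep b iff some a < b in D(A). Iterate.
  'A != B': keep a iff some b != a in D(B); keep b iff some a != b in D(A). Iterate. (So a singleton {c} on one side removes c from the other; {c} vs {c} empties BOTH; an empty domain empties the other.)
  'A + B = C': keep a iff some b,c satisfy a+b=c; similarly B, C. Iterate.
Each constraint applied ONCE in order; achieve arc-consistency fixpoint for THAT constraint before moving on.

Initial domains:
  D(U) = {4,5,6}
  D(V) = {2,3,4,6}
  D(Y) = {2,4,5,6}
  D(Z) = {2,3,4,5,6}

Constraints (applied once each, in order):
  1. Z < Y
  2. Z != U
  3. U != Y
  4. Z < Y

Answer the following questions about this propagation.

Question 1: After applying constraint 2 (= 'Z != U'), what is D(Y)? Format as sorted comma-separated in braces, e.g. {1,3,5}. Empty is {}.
Constraint 1 (Z < Y) on D(Z)={2,3,4,5,6} D(Y)={2,4,5,6}: Z {2,3,4,5,6}->{2,3,4,5}; Y {2,4,5,6}->{4,5,6}
Constraint 2 (Z != U) on D(Z)={2,3,4,5} D(U)={4,5,6}: no change
So after constraint 2: D(Y) = {4,5,6}

Answer: {4,5,6}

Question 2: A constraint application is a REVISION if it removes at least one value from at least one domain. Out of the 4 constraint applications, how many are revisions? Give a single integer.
Constraint 1 (Z < Y) on D(Z)={2,3,4,5,6} D(Y)={2,4,5,6}: Z {2,3,4,5,6}->{2,3,4,5}; Y {2,4,5,6}->{4,5,6} => REVISION
Constraint 2 (Z != U) on D(Z)={2,3,4,5} D(U)={4,5,6}: no change => not a revision
Constraint 3 (U != Y) on D(U)={4,5,6} D(Y)={4,5,6}: no change => not a revision
Constraint 4 (Z < Y) on D(Z)={2,3,4,5} D(Y)={4,5,6}: no change => not a revision
Total revisions = 1

Answer: 1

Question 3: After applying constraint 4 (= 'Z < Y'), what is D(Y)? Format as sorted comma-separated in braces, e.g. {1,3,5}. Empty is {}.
Answer: {4,5,6}

Derivation:
Constraint 1 (Z < Y) on D(Z)={2,3,4,5,6} D(Y)={2,4,5,6}: Z {2,3,4,5,6}->{2,3,4,5}; Y {2,4,5,6}->{4,5,6}
Constraint 2 (Z != U) on D(Z)={2,3,4,5} D(U)={4,5,6}: no change
Constraint 3 (U != Y) on D(U)={4,5,6} D(Y)={4,5,6}: no change
Constraint 4 (Z < Y) on D(Z)={2,3,4,5} D(Y)={4,5,6}: no change
So after constraint 4: D(Y) = {4,5,6}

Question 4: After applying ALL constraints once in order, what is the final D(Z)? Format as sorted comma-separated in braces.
Answer: {2,3,4,5}

Derivation:
Constraint 1 (Z < Y) on D(Z)={2,3,4,5,6} D(Y)={2,4,5,6}: Z {2,3,4,5,6}->{2,3,4,5}; Y {2,4,5,6}->{4,5,6}
Constraint 2 (Z != U) on D(Z)={2,3,4,5} D(U)={4,5,6}: no change
Constraint 3 (U != Y) on D(U)={4,5,6} D(Y)={4,5,6}: no change
Constraint 4 (Z < Y) on D(Z)={2,3,4,5} D(Y)={4,5,6}: no change
So after all 4 constraints: D(Z) = {2,3,4,5}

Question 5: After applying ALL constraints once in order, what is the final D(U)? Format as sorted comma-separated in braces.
Constraint 1 (Z < Y) on D(Z)={2,3,4,5,6} D(Y)={2,4,5,6}: Z {2,3,4,5,6}->{2,3,4,5}; Y {2,4,5,6}->{4,5,6}
Constraint 2 (Z != U) on D(Z)={2,3,4,5} D(U)={4,5,6}: no change
Constraint 3 (U != Y) on D(U)={4,5,6} D(Y)={4,5,6}: no change
Constraint 4 (Z < Y) on D(Z)={2,3,4,5} D(Y)={4,5,6}: no change
So after all 4 constraints: D(U) = {4,5,6}

Answer: {4,5,6}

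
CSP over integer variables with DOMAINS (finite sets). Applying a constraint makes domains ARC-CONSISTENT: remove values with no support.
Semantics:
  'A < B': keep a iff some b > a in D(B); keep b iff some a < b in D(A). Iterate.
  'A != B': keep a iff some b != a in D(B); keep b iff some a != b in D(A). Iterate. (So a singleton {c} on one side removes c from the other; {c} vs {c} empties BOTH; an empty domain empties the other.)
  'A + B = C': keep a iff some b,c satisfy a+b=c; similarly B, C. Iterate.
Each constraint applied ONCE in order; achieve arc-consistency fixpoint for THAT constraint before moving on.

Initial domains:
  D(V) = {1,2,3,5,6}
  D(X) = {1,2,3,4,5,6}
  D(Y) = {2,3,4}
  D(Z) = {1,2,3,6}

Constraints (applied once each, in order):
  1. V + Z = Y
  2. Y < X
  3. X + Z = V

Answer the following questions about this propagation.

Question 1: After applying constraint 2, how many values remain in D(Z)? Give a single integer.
Answer: 3

Derivation:
Constraint 1 (V + Z = Y) on D(V)={1,2,3,5,6} D(Z)={1,2,3,6} D(Y)={2,3,4}: V {1,2,3,5,6}->{1,2,3}; Z {1,2,3,6}->{1,2,3}
Constraint 2 (Y < X) on D(Y)={2,3,4} D(X)={1,2,3,4,5,6}: X {1,2,3,4,5,6}->{3,4,5,6}
So after constraint 2: D(Z)={1,2,3}, size = 3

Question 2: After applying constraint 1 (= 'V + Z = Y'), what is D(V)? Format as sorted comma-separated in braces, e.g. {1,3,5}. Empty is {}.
Constraint 1 (V + Z = Y) on D(V)={1,2,3,5,6} D(Z)={1,2,3,6} D(Y)={2,3,4}: V {1,2,3,5,6}->{1,2,3}; Z {1,2,3,6}->{1,2,3}
So after constraint 1: D(V) = {1,2,3}

Answer: {1,2,3}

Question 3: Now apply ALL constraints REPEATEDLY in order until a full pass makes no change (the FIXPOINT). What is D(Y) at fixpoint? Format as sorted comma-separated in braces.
pass 0 (initial): D(Y)={2,3,4}
pass 1: V {1,2,3,5,6}->{}; X {1,2,3,4,5,6}->{}; Z {1,2,3,6}->{}
pass 2: Y {2,3,4}->{}
pass 3: no change
Fixpoint after 3 passes: D(Y) = {}

Answer: {}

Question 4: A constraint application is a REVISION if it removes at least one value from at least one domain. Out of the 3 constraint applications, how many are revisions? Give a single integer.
Constraint 1 (V + Z = Y) on D(V)={1,2,3,5,6} D(Z)={1,2,3,6} D(Y)={2,3,4}: V {1,2,3,5,6}->{1,2,3}; Z {1,2,3,6}->{1,2,3} => REVISION
Constraint 2 (Y < X) on D(Y)={2,3,4} D(X)={1,2,3,4,5,6}: X {1,2,3,4,5,6}->{3,4,5,6} => REVISION
Constraint 3 (X + Z = V) on D(X)={3,4,5,6} D(Z)={1,2,3} D(V)={1,2,3}: X {3,4,5,6}->{}; Z {1,2,3}->{}; V {1,2,3}->{} => REVISION
Total revisions = 3

Answer: 3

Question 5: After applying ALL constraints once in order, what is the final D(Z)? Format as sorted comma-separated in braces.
Constraint 1 (V + Z = Y) on D(V)={1,2,3,5,6} D(Z)={1,2,3,6} D(Y)={2,3,4}: V {1,2,3,5,6}->{1,2,3}; Z {1,2,3,6}->{1,2,3}
Constraint 2 (Y < X) on D(Y)={2,3,4} D(X)={1,2,3,4,5,6}: X {1,2,3,4,5,6}->{3,4,5,6}
Constraint 3 (X + Z = V) on D(X)={3,4,5,6} D(Z)={1,2,3} D(V)={1,2,3}: X {3,4,5,6}->{}; Z {1,2,3}->{}; V {1,2,3}->{}
So after all 3 constraints: D(Z) = {}

Answer: {}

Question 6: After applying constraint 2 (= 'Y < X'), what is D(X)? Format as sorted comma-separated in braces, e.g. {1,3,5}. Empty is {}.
Answer: {3,4,5,6}

Derivation:
Constraint 1 (V + Z = Y) on D(V)={1,2,3,5,6} D(Z)={1,2,3,6} D(Y)={2,3,4}: V {1,2,3,5,6}->{1,2,3}; Z {1,2,3,6}->{1,2,3}
Constraint 2 (Y < X) on D(Y)={2,3,4} D(X)={1,2,3,4,5,6}: X {1,2,3,4,5,6}->{3,4,5,6}
So after constraint 2: D(X) = {3,4,5,6}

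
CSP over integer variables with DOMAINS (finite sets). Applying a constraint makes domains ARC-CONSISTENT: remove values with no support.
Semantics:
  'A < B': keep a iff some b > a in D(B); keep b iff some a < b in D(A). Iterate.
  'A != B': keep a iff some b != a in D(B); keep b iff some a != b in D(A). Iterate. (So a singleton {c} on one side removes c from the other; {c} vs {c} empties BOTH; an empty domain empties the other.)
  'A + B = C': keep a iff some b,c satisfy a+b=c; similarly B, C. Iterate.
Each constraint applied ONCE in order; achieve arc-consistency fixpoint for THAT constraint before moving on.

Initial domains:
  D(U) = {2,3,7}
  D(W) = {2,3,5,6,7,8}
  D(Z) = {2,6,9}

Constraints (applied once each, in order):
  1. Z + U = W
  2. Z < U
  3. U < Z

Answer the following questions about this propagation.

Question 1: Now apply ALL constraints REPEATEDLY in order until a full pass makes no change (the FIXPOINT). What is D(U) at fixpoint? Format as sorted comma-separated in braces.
pass 0 (initial): D(U)={2,3,7}
pass 1: U {2,3,7}->{}; W {2,3,5,6,7,8}->{5,8}; Z {2,6,9}->{}
pass 2: W {5,8}->{}
pass 3: no change
Fixpoint after 3 passes: D(U) = {}

Answer: {}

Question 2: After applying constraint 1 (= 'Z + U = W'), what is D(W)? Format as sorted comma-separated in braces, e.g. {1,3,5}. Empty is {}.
Answer: {5,8}

Derivation:
Constraint 1 (Z + U = W) on D(Z)={2,6,9} D(U)={2,3,7} D(W)={2,3,5,6,7,8}: Z {2,6,9}->{2,6}; U {2,3,7}->{2,3}; W {2,3,5,6,7,8}->{5,8}
So after constraint 1: D(W) = {5,8}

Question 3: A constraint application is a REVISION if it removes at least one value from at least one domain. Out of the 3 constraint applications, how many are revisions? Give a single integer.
Answer: 3

Derivation:
Constraint 1 (Z + U = W) on D(Z)={2,6,9} D(U)={2,3,7} D(W)={2,3,5,6,7,8}: Z {2,6,9}->{2,6}; U {2,3,7}->{2,3}; W {2,3,5,6,7,8}->{5,8} => REVISION
Constraint 2 (Z < U) on D(Z)={2,6} D(U)={2,3}: Z {2,6}->{2}; U {2,3}->{3} => REVISION
Constraint 3 (U < Z) on D(U)={3} D(Z)={2}: U {3}->{}; Z {2}->{} => REVISION
Total revisions = 3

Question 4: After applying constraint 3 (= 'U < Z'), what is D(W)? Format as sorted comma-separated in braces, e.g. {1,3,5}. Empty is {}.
Answer: {5,8}

Derivation:
Constraint 1 (Z + U = W) on D(Z)={2,6,9} D(U)={2,3,7} D(W)={2,3,5,6,7,8}: Z {2,6,9}->{2,6}; U {2,3,7}->{2,3}; W {2,3,5,6,7,8}->{5,8}
Constraint 2 (Z < U) on D(Z)={2,6} D(U)={2,3}: Z {2,6}->{2}; U {2,3}->{3}
Constraint 3 (U < Z) on D(U)={3} D(Z)={2}: U {3}->{}; Z {2}->{}
So after constraint 3: D(W) = {5,8}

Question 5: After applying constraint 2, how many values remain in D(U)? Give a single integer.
Answer: 1

Derivation:
Constraint 1 (Z + U = W) on D(Z)={2,6,9} D(U)={2,3,7} D(W)={2,3,5,6,7,8}: Z {2,6,9}->{2,6}; U {2,3,7}->{2,3}; W {2,3,5,6,7,8}->{5,8}
Constraint 2 (Z < U) on D(Z)={2,6} D(U)={2,3}: Z {2,6}->{2}; U {2,3}->{3}
So after constraint 2: D(U)={3}, size = 1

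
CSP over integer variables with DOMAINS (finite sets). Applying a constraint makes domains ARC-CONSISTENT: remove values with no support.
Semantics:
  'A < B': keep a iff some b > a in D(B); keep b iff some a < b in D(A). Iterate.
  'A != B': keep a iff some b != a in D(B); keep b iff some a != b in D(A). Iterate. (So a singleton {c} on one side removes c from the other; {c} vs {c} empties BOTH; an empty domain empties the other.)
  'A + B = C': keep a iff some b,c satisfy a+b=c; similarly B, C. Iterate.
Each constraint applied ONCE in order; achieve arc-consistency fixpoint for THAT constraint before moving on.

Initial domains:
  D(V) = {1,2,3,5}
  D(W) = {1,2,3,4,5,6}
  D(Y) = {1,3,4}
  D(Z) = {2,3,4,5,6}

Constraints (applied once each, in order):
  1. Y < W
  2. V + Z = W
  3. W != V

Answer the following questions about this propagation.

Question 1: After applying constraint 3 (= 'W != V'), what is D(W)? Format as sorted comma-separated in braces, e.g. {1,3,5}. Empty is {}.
Answer: {3,4,5,6}

Derivation:
Constraint 1 (Y < W) on D(Y)={1,3,4} D(W)={1,2,3,4,5,6}: W {1,2,3,4,5,6}->{2,3,4,5,6}
Constraint 2 (V + Z = W) on D(V)={1,2,3,5} D(Z)={2,3,4,5,6} D(W)={2,3,4,5,6}: V {1,2,3,5}->{1,2,3}; Z {2,3,4,5,6}->{2,3,4,5}; W {2,3,4,5,6}->{3,4,5,6}
Constraint 3 (W != V) on D(W)={3,4,5,6} D(V)={1,2,3}: no change
So after constraint 3: D(W) = {3,4,5,6}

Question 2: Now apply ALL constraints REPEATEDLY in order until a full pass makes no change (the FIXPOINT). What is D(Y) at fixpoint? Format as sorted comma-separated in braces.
Answer: {1,3,4}

Derivation:
pass 0 (initial): D(Y)={1,3,4}
pass 1: V {1,2,3,5}->{1,2,3}; W {1,2,3,4,5,6}->{3,4,5,6}; Z {2,3,4,5,6}->{2,3,4,5}
pass 2: no change
Fixpoint after 2 passes: D(Y) = {1,3,4}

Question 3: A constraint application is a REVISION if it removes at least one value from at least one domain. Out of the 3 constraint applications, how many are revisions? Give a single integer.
Constraint 1 (Y < W) on D(Y)={1,3,4} D(W)={1,2,3,4,5,6}: W {1,2,3,4,5,6}->{2,3,4,5,6} => REVISION
Constraint 2 (V + Z = W) on D(V)={1,2,3,5} D(Z)={2,3,4,5,6} D(W)={2,3,4,5,6}: V {1,2,3,5}->{1,2,3}; Z {2,3,4,5,6}->{2,3,4,5}; W {2,3,4,5,6}->{3,4,5,6} => REVISION
Constraint 3 (W != V) on D(W)={3,4,5,6} D(V)={1,2,3}: no change => not a revision
Total revisions = 2

Answer: 2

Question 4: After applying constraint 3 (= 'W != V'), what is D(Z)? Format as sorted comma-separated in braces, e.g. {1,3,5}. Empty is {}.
Answer: {2,3,4,5}

Derivation:
Constraint 1 (Y < W) on D(Y)={1,3,4} D(W)={1,2,3,4,5,6}: W {1,2,3,4,5,6}->{2,3,4,5,6}
Constraint 2 (V + Z = W) on D(V)={1,2,3,5} D(Z)={2,3,4,5,6} D(W)={2,3,4,5,6}: V {1,2,3,5}->{1,2,3}; Z {2,3,4,5,6}->{2,3,4,5}; W {2,3,4,5,6}->{3,4,5,6}
Constraint 3 (W != V) on D(W)={3,4,5,6} D(V)={1,2,3}: no change
So after constraint 3: D(Z) = {2,3,4,5}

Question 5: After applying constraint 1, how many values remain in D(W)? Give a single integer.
Answer: 5

Derivation:
Constraint 1 (Y < W) on D(Y)={1,3,4} D(W)={1,2,3,4,5,6}: W {1,2,3,4,5,6}->{2,3,4,5,6}
So after constraint 1: D(W)={2,3,4,5,6}, size = 5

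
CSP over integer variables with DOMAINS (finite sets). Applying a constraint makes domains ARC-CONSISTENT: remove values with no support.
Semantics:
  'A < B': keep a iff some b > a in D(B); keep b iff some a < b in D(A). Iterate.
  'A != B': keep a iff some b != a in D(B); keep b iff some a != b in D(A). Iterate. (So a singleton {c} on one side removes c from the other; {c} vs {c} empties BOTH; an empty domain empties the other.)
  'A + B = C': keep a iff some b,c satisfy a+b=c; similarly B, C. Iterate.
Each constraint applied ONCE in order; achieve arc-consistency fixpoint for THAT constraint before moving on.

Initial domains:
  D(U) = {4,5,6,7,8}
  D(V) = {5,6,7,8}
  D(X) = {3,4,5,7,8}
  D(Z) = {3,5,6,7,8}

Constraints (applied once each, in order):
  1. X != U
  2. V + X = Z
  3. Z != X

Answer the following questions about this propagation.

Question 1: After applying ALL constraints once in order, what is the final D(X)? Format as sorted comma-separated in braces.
Constraint 1 (X != U) on D(X)={3,4,5,7,8} D(U)={4,5,6,7,8}: no change
Constraint 2 (V + X = Z) on D(V)={5,6,7,8} D(X)={3,4,5,7,8} D(Z)={3,5,6,7,8}: V {5,6,7,8}->{5}; X {3,4,5,7,8}->{3}; Z {3,5,6,7,8}->{8}
Constraint 3 (Z != X) on D(Z)={8} D(X)={3}: no change
So after all 3 constraints: D(X) = {3}

Answer: {3}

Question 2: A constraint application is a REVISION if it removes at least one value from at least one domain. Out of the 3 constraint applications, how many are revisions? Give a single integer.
Answer: 1

Derivation:
Constraint 1 (X != U) on D(X)={3,4,5,7,8} D(U)={4,5,6,7,8}: no change => not a revision
Constraint 2 (V + X = Z) on D(V)={5,6,7,8} D(X)={3,4,5,7,8} D(Z)={3,5,6,7,8}: V {5,6,7,8}->{5}; X {3,4,5,7,8}->{3}; Z {3,5,6,7,8}->{8} => REVISION
Constraint 3 (Z != X) on D(Z)={8} D(X)={3}: no change => not a revision
Total revisions = 1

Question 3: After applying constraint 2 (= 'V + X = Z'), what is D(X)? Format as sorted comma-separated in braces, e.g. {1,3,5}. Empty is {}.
Answer: {3}

Derivation:
Constraint 1 (X != U) on D(X)={3,4,5,7,8} D(U)={4,5,6,7,8}: no change
Constraint 2 (V + X = Z) on D(V)={5,6,7,8} D(X)={3,4,5,7,8} D(Z)={3,5,6,7,8}: V {5,6,7,8}->{5}; X {3,4,5,7,8}->{3}; Z {3,5,6,7,8}->{8}
So after constraint 2: D(X) = {3}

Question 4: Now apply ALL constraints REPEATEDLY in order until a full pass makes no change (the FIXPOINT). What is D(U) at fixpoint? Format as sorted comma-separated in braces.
pass 0 (initial): D(U)={4,5,6,7,8}
pass 1: V {5,6,7,8}->{5}; X {3,4,5,7,8}->{3}; Z {3,5,6,7,8}->{8}
pass 2: no change
Fixpoint after 2 passes: D(U) = {4,5,6,7,8}

Answer: {4,5,6,7,8}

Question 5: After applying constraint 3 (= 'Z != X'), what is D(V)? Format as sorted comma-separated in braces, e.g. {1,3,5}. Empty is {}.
Answer: {5}

Derivation:
Constraint 1 (X != U) on D(X)={3,4,5,7,8} D(U)={4,5,6,7,8}: no change
Constraint 2 (V + X = Z) on D(V)={5,6,7,8} D(X)={3,4,5,7,8} D(Z)={3,5,6,7,8}: V {5,6,7,8}->{5}; X {3,4,5,7,8}->{3}; Z {3,5,6,7,8}->{8}
Constraint 3 (Z != X) on D(Z)={8} D(X)={3}: no change
So after constraint 3: D(V) = {5}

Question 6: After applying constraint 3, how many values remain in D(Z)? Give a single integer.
Answer: 1

Derivation:
Constraint 1 (X != U) on D(X)={3,4,5,7,8} D(U)={4,5,6,7,8}: no change
Constraint 2 (V + X = Z) on D(V)={5,6,7,8} D(X)={3,4,5,7,8} D(Z)={3,5,6,7,8}: V {5,6,7,8}->{5}; X {3,4,5,7,8}->{3}; Z {3,5,6,7,8}->{8}
Constraint 3 (Z != X) on D(Z)={8} D(X)={3}: no change
So after constraint 3: D(Z)={8}, size = 1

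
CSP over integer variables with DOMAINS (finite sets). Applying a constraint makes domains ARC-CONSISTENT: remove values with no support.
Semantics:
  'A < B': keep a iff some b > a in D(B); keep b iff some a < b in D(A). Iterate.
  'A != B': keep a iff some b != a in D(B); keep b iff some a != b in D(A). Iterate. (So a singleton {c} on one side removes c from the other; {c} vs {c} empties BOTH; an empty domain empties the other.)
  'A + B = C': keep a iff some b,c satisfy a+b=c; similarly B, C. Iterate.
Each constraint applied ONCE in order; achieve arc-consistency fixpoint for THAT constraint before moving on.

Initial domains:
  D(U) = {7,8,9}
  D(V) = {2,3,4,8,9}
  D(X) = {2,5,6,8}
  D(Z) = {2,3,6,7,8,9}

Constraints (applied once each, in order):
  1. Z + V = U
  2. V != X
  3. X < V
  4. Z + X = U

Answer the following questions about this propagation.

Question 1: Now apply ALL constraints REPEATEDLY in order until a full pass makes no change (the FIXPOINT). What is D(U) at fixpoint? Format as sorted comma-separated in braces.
Answer: {}

Derivation:
pass 0 (initial): D(U)={7,8,9}
pass 1: U {7,8,9}->{8,9}; V {2,3,4,8,9}->{3,4}; X {2,5,6,8}->{2}; Z {2,3,6,7,8,9}->{6,7}
pass 2: U {8,9}->{}; V {3,4}->{3}; X {2}->{}; Z {6,7}->{}
pass 3: V {3}->{}
pass 4: no change
Fixpoint after 4 passes: D(U) = {}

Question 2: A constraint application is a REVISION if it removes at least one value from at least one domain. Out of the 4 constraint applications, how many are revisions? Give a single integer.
Answer: 3

Derivation:
Constraint 1 (Z + V = U) on D(Z)={2,3,6,7,8,9} D(V)={2,3,4,8,9} D(U)={7,8,9}: Z {2,3,6,7,8,9}->{3,6,7}; V {2,3,4,8,9}->{2,3,4} => REVISION
Constraint 2 (V != X) on D(V)={2,3,4} D(X)={2,5,6,8}: no change => not a revision
Constraint 3 (X < V) on D(X)={2,5,6,8} D(V)={2,3,4}: X {2,5,6,8}->{2}; V {2,3,4}->{3,4} => REVISION
Constraint 4 (Z + X = U) on D(Z)={3,6,7} D(X)={2} D(U)={7,8,9}: Z {3,6,7}->{6,7}; U {7,8,9}->{8,9} => REVISION
Total revisions = 3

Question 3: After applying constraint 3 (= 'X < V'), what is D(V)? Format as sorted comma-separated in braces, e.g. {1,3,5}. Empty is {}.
Constraint 1 (Z + V = U) on D(Z)={2,3,6,7,8,9} D(V)={2,3,4,8,9} D(U)={7,8,9}: Z {2,3,6,7,8,9}->{3,6,7}; V {2,3,4,8,9}->{2,3,4}
Constraint 2 (V != X) on D(V)={2,3,4} D(X)={2,5,6,8}: no change
Constraint 3 (X < V) on D(X)={2,5,6,8} D(V)={2,3,4}: X {2,5,6,8}->{2}; V {2,3,4}->{3,4}
So after constraint 3: D(V) = {3,4}

Answer: {3,4}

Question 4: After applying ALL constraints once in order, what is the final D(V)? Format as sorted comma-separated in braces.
Constraint 1 (Z + V = U) on D(Z)={2,3,6,7,8,9} D(V)={2,3,4,8,9} D(U)={7,8,9}: Z {2,3,6,7,8,9}->{3,6,7}; V {2,3,4,8,9}->{2,3,4}
Constraint 2 (V != X) on D(V)={2,3,4} D(X)={2,5,6,8}: no change
Constraint 3 (X < V) on D(X)={2,5,6,8} D(V)={2,3,4}: X {2,5,6,8}->{2}; V {2,3,4}->{3,4}
Constraint 4 (Z + X = U) on D(Z)={3,6,7} D(X)={2} D(U)={7,8,9}: Z {3,6,7}->{6,7}; U {7,8,9}->{8,9}
So after all 4 constraints: D(V) = {3,4}

Answer: {3,4}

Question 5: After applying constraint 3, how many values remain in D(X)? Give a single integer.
Constraint 1 (Z + V = U) on D(Z)={2,3,6,7,8,9} D(V)={2,3,4,8,9} D(U)={7,8,9}: Z {2,3,6,7,8,9}->{3,6,7}; V {2,3,4,8,9}->{2,3,4}
Constraint 2 (V != X) on D(V)={2,3,4} D(X)={2,5,6,8}: no change
Constraint 3 (X < V) on D(X)={2,5,6,8} D(V)={2,3,4}: X {2,5,6,8}->{2}; V {2,3,4}->{3,4}
So after constraint 3: D(X)={2}, size = 1

Answer: 1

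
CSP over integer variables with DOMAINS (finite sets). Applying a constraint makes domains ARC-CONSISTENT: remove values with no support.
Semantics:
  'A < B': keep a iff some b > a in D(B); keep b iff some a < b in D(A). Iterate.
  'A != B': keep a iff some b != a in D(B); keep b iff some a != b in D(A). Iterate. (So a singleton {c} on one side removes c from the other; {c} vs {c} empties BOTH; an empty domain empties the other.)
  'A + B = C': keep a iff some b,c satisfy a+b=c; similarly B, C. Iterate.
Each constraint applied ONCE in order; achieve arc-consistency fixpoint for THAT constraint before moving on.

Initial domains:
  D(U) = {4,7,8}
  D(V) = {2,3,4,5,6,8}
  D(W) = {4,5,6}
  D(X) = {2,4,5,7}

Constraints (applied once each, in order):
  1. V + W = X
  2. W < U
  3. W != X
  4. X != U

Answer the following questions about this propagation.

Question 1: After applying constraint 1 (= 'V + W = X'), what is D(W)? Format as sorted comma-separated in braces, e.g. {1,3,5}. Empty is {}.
Constraint 1 (V + W = X) on D(V)={2,3,4,5,6,8} D(W)={4,5,6} D(X)={2,4,5,7}: V {2,3,4,5,6,8}->{2,3}; W {4,5,6}->{4,5}; X {2,4,5,7}->{7}
So after constraint 1: D(W) = {4,5}

Answer: {4,5}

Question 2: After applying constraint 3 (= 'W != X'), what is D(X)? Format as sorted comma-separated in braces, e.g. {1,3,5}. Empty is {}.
Answer: {7}

Derivation:
Constraint 1 (V + W = X) on D(V)={2,3,4,5,6,8} D(W)={4,5,6} D(X)={2,4,5,7}: V {2,3,4,5,6,8}->{2,3}; W {4,5,6}->{4,5}; X {2,4,5,7}->{7}
Constraint 2 (W < U) on D(W)={4,5} D(U)={4,7,8}: U {4,7,8}->{7,8}
Constraint 3 (W != X) on D(W)={4,5} D(X)={7}: no change
So after constraint 3: D(X) = {7}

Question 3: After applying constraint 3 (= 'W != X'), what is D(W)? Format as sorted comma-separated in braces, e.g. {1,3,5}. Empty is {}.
Answer: {4,5}

Derivation:
Constraint 1 (V + W = X) on D(V)={2,3,4,5,6,8} D(W)={4,5,6} D(X)={2,4,5,7}: V {2,3,4,5,6,8}->{2,3}; W {4,5,6}->{4,5}; X {2,4,5,7}->{7}
Constraint 2 (W < U) on D(W)={4,5} D(U)={4,7,8}: U {4,7,8}->{7,8}
Constraint 3 (W != X) on D(W)={4,5} D(X)={7}: no change
So after constraint 3: D(W) = {4,5}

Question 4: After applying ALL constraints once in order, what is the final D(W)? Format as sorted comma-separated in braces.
Answer: {4,5}

Derivation:
Constraint 1 (V + W = X) on D(V)={2,3,4,5,6,8} D(W)={4,5,6} D(X)={2,4,5,7}: V {2,3,4,5,6,8}->{2,3}; W {4,5,6}->{4,5}; X {2,4,5,7}->{7}
Constraint 2 (W < U) on D(W)={4,5} D(U)={4,7,8}: U {4,7,8}->{7,8}
Constraint 3 (W != X) on D(W)={4,5} D(X)={7}: no change
Constraint 4 (X != U) on D(X)={7} D(U)={7,8}: U {7,8}->{8}
So after all 4 constraints: D(W) = {4,5}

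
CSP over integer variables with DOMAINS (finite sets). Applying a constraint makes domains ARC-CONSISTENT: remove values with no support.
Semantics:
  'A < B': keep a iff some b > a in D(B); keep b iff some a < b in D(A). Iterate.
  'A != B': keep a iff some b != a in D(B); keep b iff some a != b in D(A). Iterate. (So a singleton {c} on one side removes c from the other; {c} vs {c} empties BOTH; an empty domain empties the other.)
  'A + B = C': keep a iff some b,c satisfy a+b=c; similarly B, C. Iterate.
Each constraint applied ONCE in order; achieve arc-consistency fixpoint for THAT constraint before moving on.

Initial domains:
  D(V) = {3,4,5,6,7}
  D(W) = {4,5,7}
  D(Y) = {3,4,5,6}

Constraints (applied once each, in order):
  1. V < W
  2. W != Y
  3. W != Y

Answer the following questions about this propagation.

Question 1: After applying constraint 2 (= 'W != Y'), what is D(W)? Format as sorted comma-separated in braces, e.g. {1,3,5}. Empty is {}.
Answer: {4,5,7}

Derivation:
Constraint 1 (V < W) on D(V)={3,4,5,6,7} D(W)={4,5,7}: V {3,4,5,6,7}->{3,4,5,6}
Constraint 2 (W != Y) on D(W)={4,5,7} D(Y)={3,4,5,6}: no change
So after constraint 2: D(W) = {4,5,7}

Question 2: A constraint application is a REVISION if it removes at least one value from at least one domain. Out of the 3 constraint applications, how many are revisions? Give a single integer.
Answer: 1

Derivation:
Constraint 1 (V < W) on D(V)={3,4,5,6,7} D(W)={4,5,7}: V {3,4,5,6,7}->{3,4,5,6} => REVISION
Constraint 2 (W != Y) on D(W)={4,5,7} D(Y)={3,4,5,6}: no change => not a revision
Constraint 3 (W != Y) on D(W)={4,5,7} D(Y)={3,4,5,6}: no change => not a revision
Total revisions = 1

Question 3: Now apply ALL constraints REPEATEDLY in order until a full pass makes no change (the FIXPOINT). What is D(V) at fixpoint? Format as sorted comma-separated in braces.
pass 0 (initial): D(V)={3,4,5,6,7}
pass 1: V {3,4,5,6,7}->{3,4,5,6}
pass 2: no change
Fixpoint after 2 passes: D(V) = {3,4,5,6}

Answer: {3,4,5,6}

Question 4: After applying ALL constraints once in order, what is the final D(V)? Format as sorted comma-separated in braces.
Answer: {3,4,5,6}

Derivation:
Constraint 1 (V < W) on D(V)={3,4,5,6,7} D(W)={4,5,7}: V {3,4,5,6,7}->{3,4,5,6}
Constraint 2 (W != Y) on D(W)={4,5,7} D(Y)={3,4,5,6}: no change
Constraint 3 (W != Y) on D(W)={4,5,7} D(Y)={3,4,5,6}: no change
So after all 3 constraints: D(V) = {3,4,5,6}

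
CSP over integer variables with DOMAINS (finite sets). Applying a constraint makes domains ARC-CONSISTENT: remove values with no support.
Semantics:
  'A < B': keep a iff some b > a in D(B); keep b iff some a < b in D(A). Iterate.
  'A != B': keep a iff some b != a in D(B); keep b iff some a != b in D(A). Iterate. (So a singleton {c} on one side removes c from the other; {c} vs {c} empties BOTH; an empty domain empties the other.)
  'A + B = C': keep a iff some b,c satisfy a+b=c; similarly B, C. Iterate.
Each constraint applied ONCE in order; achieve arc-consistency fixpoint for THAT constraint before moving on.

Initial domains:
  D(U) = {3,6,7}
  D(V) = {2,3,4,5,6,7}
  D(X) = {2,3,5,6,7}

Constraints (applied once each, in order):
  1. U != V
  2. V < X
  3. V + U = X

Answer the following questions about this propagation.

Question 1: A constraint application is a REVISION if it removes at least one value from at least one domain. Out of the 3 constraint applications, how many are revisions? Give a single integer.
Answer: 2

Derivation:
Constraint 1 (U != V) on D(U)={3,6,7} D(V)={2,3,4,5,6,7}: no change => not a revision
Constraint 2 (V < X) on D(V)={2,3,4,5,6,7} D(X)={2,3,5,6,7}: V {2,3,4,5,6,7}->{2,3,4,5,6}; X {2,3,5,6,7}->{3,5,6,7} => REVISION
Constraint 3 (V + U = X) on D(V)={2,3,4,5,6} D(U)={3,6,7} D(X)={3,5,6,7}: V {2,3,4,5,6}->{2,3,4}; U {3,6,7}->{3}; X {3,5,6,7}->{5,6,7} => REVISION
Total revisions = 2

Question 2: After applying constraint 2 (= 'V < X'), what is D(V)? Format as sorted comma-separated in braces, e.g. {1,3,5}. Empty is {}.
Constraint 1 (U != V) on D(U)={3,6,7} D(V)={2,3,4,5,6,7}: no change
Constraint 2 (V < X) on D(V)={2,3,4,5,6,7} D(X)={2,3,5,6,7}: V {2,3,4,5,6,7}->{2,3,4,5,6}; X {2,3,5,6,7}->{3,5,6,7}
So after constraint 2: D(V) = {2,3,4,5,6}

Answer: {2,3,4,5,6}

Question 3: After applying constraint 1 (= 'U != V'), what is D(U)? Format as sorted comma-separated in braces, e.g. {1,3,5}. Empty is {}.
Answer: {3,6,7}

Derivation:
Constraint 1 (U != V) on D(U)={3,6,7} D(V)={2,3,4,5,6,7}: no change
So after constraint 1: D(U) = {3,6,7}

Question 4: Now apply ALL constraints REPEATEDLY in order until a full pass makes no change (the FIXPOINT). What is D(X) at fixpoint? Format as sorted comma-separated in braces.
pass 0 (initial): D(X)={2,3,5,6,7}
pass 1: U {3,6,7}->{3}; V {2,3,4,5,6,7}->{2,3,4}; X {2,3,5,6,7}->{5,6,7}
pass 2: V {2,3,4}->{2,4}; X {5,6,7}->{5,7}
pass 3: no change
Fixpoint after 3 passes: D(X) = {5,7}

Answer: {5,7}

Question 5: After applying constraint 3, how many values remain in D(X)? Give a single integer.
Answer: 3

Derivation:
Constraint 1 (U != V) on D(U)={3,6,7} D(V)={2,3,4,5,6,7}: no change
Constraint 2 (V < X) on D(V)={2,3,4,5,6,7} D(X)={2,3,5,6,7}: V {2,3,4,5,6,7}->{2,3,4,5,6}; X {2,3,5,6,7}->{3,5,6,7}
Constraint 3 (V + U = X) on D(V)={2,3,4,5,6} D(U)={3,6,7} D(X)={3,5,6,7}: V {2,3,4,5,6}->{2,3,4}; U {3,6,7}->{3}; X {3,5,6,7}->{5,6,7}
So after constraint 3: D(X)={5,6,7}, size = 3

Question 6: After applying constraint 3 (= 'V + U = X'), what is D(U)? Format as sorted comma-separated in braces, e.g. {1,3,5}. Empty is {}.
Answer: {3}

Derivation:
Constraint 1 (U != V) on D(U)={3,6,7} D(V)={2,3,4,5,6,7}: no change
Constraint 2 (V < X) on D(V)={2,3,4,5,6,7} D(X)={2,3,5,6,7}: V {2,3,4,5,6,7}->{2,3,4,5,6}; X {2,3,5,6,7}->{3,5,6,7}
Constraint 3 (V + U = X) on D(V)={2,3,4,5,6} D(U)={3,6,7} D(X)={3,5,6,7}: V {2,3,4,5,6}->{2,3,4}; U {3,6,7}->{3}; X {3,5,6,7}->{5,6,7}
So after constraint 3: D(U) = {3}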